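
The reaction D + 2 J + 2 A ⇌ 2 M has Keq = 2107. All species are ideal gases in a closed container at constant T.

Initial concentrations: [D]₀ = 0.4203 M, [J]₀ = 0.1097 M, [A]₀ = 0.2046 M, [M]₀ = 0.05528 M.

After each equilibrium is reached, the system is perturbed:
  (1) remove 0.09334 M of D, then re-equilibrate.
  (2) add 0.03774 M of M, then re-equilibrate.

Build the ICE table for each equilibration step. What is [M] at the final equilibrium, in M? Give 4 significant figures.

[M]_eq = 0.1576 M

Q₀ = 14.43 vs Keq = 2107 ⇒ Q<K, forward
Step 1:
                  D         J         A         M
  I          0.4203    0.1097    0.2046   0.05528
  C        -0.03728  -0.07456  -0.07456   0.07456
  E           0.383   0.03514      0.13    0.1298
  solve Keq expr → x = 0.03728; check Q = 2107
Then remove 0.09334 M of D.
Step 2:
                  D         J         A         M
  I          0.2897   0.03514      0.13    0.1298
  C        0.001606  0.003212  0.003212 -0.003212
  E          0.2913   0.03836    0.1333    0.1266
  solve Keq expr → x = -0.001606; check Q = 2107
Then add 0.03774 M of M.
Step 3:
                  D         J         A         M
  I          0.2913   0.03836    0.1333    0.1644
  C        0.003398  0.006795  0.006795 -0.006795
  E          0.2947   0.04515    0.1401    0.1576
  solve Keq expr → x = -0.003398; check Q = 2107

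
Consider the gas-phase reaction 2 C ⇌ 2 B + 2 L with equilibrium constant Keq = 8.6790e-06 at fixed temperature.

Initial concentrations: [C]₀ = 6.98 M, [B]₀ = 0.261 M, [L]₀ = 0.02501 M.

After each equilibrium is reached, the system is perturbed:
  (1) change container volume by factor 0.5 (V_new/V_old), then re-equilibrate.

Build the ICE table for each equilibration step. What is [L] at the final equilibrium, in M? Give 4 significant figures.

Q₀ = 8.7458e-07 vs Keq = 8.6790e-06 ⇒ Q<K, forward
Step 1:
                   C          B          L
  I             6.98      0.261    0.02501
  C         -0.04236    0.04236    0.04236
  E            6.938     0.3034    0.06737
  solve Keq expr → x = 0.02118; check Q = 8.6790e-06
Then change container volume by factor 0.5 (V_new/V_old).
Step 2:
                   C          B          L
  I            13.88     0.6067     0.1347
  C           0.0597    -0.0597    -0.0597
  E            13.93      0.547    0.07505
  solve Keq expr → x = -0.02985; check Q = 8.6790e-06

[L]_eq = 0.07505 M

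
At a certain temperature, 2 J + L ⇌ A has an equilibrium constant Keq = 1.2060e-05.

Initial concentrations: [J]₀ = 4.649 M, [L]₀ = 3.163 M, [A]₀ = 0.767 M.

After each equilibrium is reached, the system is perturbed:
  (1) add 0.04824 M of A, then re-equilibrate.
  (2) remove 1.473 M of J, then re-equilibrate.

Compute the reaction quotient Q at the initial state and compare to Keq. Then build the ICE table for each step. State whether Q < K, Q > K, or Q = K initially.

Q₀ = 0.01122; Q > K (proceeds reverse)

Q₀ = 0.01122 vs Keq = 1.2060e-05 ⇒ Q>K, reverse
Step 1:
                    J           L           A
  I             4.649       3.163       0.767
  C              1.53      0.7652     -0.7652
  E             6.179       3.928    0.001809
  solve Keq expr → x = -0.7652; check Q = 1.2060e-05
Then add 0.04824 M of A.
Step 2:
                    J           L           A
  I             6.179       3.928     0.05005
  C           0.09632     0.04816    -0.04816
  E             6.276       3.976    0.001889
  solve Keq expr → x = -0.04816; check Q = 1.2060e-05
Then remove 1.473 M of J.
Step 3:
                    J           L           A
  I             4.803       3.976    0.001889
  C          0.001563  7.8161e-04 -7.8161e-04
  E             4.804       3.977    0.001107
  solve Keq expr → x = -7.8161e-04; check Q = 1.2060e-05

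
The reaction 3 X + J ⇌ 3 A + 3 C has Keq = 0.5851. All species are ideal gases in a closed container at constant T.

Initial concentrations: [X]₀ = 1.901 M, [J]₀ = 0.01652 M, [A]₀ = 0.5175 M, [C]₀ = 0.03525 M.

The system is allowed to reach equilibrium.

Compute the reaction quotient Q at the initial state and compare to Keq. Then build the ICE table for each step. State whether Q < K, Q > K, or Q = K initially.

Q₀ = 5.3487e-05 vs Keq = 0.5851 ⇒ Q<K, forward
Step 1:
                    X           J           A           C
  init          1.901     0.01652      0.5175     0.03525
  Δ          -0.04947    -0.01649     0.04947     0.04947
  eq            1.852  2.9842e-05       0.567     0.08472
  solve Keq expr → x = 0.01649; check Q = 0.5851

Q₀ = 5.3487e-05; Q < K (proceeds forward)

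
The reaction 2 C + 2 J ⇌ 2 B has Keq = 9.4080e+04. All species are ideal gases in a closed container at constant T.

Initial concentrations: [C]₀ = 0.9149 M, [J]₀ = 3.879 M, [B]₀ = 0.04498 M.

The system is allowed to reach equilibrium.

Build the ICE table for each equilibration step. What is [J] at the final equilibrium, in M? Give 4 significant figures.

Q₀ = 1.6064e-04 vs Keq = 9.4080e+04 ⇒ Q<K, forward
Step 1:
                    C           J           B
  I            0.9149       3.879     0.04498
  C           -0.9138     -0.9138      0.9138
  E          0.001054       2.965      0.9588
  solve Keq expr → x = 0.4569; check Q = 9.4080e+04

[J]_eq = 2.965 M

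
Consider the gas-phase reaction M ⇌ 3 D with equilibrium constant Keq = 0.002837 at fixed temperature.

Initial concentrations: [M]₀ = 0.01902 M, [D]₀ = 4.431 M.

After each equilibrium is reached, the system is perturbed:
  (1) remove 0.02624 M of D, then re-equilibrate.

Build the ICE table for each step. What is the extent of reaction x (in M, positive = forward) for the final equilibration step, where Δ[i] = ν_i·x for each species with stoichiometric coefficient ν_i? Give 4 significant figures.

Q₀ = 4574 vs Keq = 0.002837 ⇒ Q>K, reverse
Step 1:
                  M         D
  I         0.01902     4.431
  C           1.424    -4.271
  E           1.443      0.16
  solve Keq expr → x = -1.424; check Q = 0.002837
Then remove 0.02624 M of D.
Step 2:
                  M         D
  I           1.443    0.1337
  C        -0.00864   0.02592
  E           1.434    0.1596
  solve Keq expr → x = 0.00864; check Q = 0.002837

x = 0.00864 M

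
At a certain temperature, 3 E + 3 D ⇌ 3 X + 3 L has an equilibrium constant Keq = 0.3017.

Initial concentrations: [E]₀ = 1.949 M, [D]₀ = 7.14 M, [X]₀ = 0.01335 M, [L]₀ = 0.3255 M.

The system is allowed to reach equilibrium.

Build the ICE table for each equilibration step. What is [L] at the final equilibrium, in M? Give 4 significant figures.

[L]_eq = 1.681 M

Q₀ = 3.0449e-11 vs Keq = 0.3017 ⇒ Q<K, forward
Step 1:
                  E         D         X         L
  init        1.949      7.14   0.01335    0.3255
  Δ          -1.356    -1.356     1.356     1.356
  eq         0.5933     5.784     1.369     1.681
  solve Keq expr → x = 0.4519; check Q = 0.3017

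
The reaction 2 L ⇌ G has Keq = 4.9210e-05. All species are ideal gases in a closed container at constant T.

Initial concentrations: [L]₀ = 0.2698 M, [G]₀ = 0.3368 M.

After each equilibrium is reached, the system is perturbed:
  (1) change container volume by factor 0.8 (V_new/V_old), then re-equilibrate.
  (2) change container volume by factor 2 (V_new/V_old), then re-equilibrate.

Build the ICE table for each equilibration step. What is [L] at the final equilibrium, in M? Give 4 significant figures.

[L]_eq = 0.5896 M

Q₀ = 4.627 vs Keq = 4.9210e-05 ⇒ Q>K, reverse
Step 1:
                  L         G
  I          0.2698    0.3368
  C          0.6735   -0.3368
  E          0.9433 4.3789e-05
  solve Keq expr → x = -0.3368; check Q = 4.9210e-05
Then change container volume by factor 0.8 (V_new/V_old).
Step 2:
                  L         G
  I           1.179 5.4736e-05
  C       -2.7362e-05 1.3681e-05
  E           1.179 6.8417e-05
  solve Keq expr → x = 1.3681e-05; check Q = 4.9210e-05
Then change container volume by factor 2 (V_new/V_old).
Step 3:
                  L         G
  I          0.5896 3.4209e-05
  C       3.4205e-05 -1.7102e-05
  E          0.5896 1.7106e-05
  solve Keq expr → x = -1.7102e-05; check Q = 4.9210e-05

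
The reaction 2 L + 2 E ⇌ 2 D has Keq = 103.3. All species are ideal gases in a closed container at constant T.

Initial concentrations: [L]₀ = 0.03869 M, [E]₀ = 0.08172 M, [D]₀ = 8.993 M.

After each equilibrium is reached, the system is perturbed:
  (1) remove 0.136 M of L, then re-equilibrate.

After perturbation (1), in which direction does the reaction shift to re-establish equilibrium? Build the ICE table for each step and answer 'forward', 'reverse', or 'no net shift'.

Q₀ = 8.0901e+06 vs Keq = 103.3 ⇒ Q>K, reverse
Step 1:
                    L           E           D
  I           0.03869     0.08172       8.993
  C            0.8359      0.8359     -0.8359
  E            0.8746      0.9176       8.157
  solve Keq expr → x = -0.418; check Q = 103.3
Then remove 0.136 M of L.
Step 2:
                    L           E           D
  I            0.7386      0.9176       8.157
  C           0.06845     0.06845    -0.06845
  E            0.8071      0.9861       8.089
  solve Keq expr → x = -0.03423; check Q = 103.3

Direction: reverse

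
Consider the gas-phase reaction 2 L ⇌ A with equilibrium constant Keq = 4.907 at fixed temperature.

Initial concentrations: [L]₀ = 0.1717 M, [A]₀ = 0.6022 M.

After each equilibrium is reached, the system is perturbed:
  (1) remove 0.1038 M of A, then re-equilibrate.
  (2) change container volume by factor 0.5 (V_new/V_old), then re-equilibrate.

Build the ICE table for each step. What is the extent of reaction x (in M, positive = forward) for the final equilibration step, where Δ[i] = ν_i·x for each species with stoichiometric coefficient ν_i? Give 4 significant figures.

Q₀ = 20.43 vs Keq = 4.907 ⇒ Q>K, reverse
Step 1:
                    L           A
  init         0.1717      0.6022
  Δ            0.1553    -0.07763
  eq            0.327      0.5246
  solve Keq expr → x = -0.07763; check Q = 4.907
Then remove 0.1038 M of A.
Step 2:
                    L           A
  init          0.327      0.4208
  Δ          -0.02911     0.01455
  eq           0.2979      0.4353
  solve Keq expr → x = 0.01455; check Q = 4.907
Then change container volume by factor 0.5 (V_new/V_old).
Step 3:
                    L           A
  init         0.5957      0.8706
  Δ            -0.156     0.07801
  eq           0.4397      0.9487
  solve Keq expr → x = 0.07801; check Q = 4.907

x = 0.07801 M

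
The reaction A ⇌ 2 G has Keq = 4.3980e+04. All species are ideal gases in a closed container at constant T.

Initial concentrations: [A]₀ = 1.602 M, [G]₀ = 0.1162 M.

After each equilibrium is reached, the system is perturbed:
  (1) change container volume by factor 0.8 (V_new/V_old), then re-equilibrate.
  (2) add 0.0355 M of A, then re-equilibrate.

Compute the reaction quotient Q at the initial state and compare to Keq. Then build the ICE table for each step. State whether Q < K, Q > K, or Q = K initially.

Q₀ = 0.008428; Q < K (proceeds forward)

Q₀ = 0.008428 vs Keq = 4.3980e+04 ⇒ Q<K, forward
Step 1:
                    A           G
  Initial       1.602      0.1162
  Change       -1.602       3.203
  Equil    2.5058e-04        3.32
  solve Keq expr → x = 1.602; check Q = 4.3980e+04
Then change container volume by factor 0.8 (V_new/V_old).
Step 2:
                    A           G
  Initial  3.1322e-04        4.15
  Change   7.8276e-05 -1.5655e-04
  Equil    3.9150e-04       4.149
  solve Keq expr → x = -7.8276e-05; check Q = 4.3980e+04
Then add 0.0355 M of A.
Step 3:
                    A           G
  Initial     0.03589       4.149
  Change     -0.03549     0.07097
  Equil    4.0500e-04        4.22
  solve Keq expr → x = 0.03549; check Q = 4.3980e+04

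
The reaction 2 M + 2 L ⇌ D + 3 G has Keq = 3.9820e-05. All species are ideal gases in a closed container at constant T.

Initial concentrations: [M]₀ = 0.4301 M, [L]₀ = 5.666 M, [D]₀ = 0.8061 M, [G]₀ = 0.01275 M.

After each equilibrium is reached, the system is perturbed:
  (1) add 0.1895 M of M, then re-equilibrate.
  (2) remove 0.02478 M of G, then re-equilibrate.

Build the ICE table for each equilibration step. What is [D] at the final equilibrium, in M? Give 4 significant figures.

Q₀ = 2.8134e-07 vs Keq = 3.9820e-05 ⇒ Q<K, forward
Step 1:
                   M          L          D          G
  Initial     0.4301      5.666     0.8061    0.01275
  Change    -0.03305   -0.03305    0.01653    0.04958
  Equil        0.397      5.633     0.8226    0.06233
  solve Keq expr → x = 0.01653; check Q = 3.9820e-05
Then add 0.1895 M of M.
Step 2:
                   M          L          D          G
  Initial     0.5865      5.633     0.8226    0.06233
  Change    -0.01145   -0.01145   0.005723    0.01717
  Equil       0.5751      5.622     0.8283     0.0795
  solve Keq expr → x = 0.005723; check Q = 3.9820e-05
Then remove 0.02478 M of G.
Step 3:
                   M          L          D          G
  Initial     0.5751      5.622     0.8283    0.05472
  Change    -0.01532   -0.01532    0.00766    0.02298
  Equil       0.5598      5.606      0.836     0.0777
  solve Keq expr → x = 0.00766; check Q = 3.9820e-05

[D]_eq = 0.836 M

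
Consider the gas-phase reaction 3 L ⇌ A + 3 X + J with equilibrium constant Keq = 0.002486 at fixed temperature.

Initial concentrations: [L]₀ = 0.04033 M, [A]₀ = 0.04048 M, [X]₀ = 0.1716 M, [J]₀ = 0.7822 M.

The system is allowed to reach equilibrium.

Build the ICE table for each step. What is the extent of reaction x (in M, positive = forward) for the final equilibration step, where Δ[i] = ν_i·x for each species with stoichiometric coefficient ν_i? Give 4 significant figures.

x = -0.02908 M

Q₀ = 2.439 vs Keq = 0.002486 ⇒ Q>K, reverse
Step 1:
                   L          A          X          J
  init       0.04033    0.04048     0.1716     0.7822
  Δ          0.08723   -0.02908   -0.08723   -0.02908
  eq          0.1276     0.0114    0.08437     0.7531
  solve Keq expr → x = -0.02908; check Q = 0.002486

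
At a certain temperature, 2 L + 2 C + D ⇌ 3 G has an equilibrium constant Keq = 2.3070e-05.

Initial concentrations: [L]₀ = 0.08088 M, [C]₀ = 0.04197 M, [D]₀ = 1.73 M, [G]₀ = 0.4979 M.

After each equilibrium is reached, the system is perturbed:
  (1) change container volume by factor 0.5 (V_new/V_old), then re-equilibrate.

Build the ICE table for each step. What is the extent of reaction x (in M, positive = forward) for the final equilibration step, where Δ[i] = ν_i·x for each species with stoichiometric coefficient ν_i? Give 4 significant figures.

Q₀ = 6192 vs Keq = 2.3070e-05 ⇒ Q>K, reverse
Step 1:
                  L         C         D         G
  I         0.08088   0.04197      1.73    0.4979
  C          0.3253    0.3253    0.1627    -0.488
  E          0.4062    0.3673     1.893  0.009906
  solve Keq expr → x = -0.1627; check Q = 2.3070e-05
Then change container volume by factor 0.5 (V_new/V_old).
Step 2:
                  L         C         D         G
  I          0.8124    0.7346     3.785   0.01981
  C       -0.007481 -0.007481  -0.00374   0.01122
  E          0.8049    0.7271     3.782   0.03103
  solve Keq expr → x = 0.00374; check Q = 2.3070e-05

x = 0.00374 M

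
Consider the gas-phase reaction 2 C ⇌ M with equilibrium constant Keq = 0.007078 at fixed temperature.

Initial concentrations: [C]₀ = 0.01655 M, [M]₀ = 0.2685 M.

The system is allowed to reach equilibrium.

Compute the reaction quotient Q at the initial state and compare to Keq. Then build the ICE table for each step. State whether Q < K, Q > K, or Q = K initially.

Q₀ = 980.3; Q > K (proceeds reverse)

Q₀ = 980.3 vs Keq = 0.007078 ⇒ Q>K, reverse
Step 1:
                   C          M
  Initial    0.01655     0.2685
  Change      0.5327    -0.2664
  Equil       0.5493   0.002135
  solve Keq expr → x = -0.2664; check Q = 0.007078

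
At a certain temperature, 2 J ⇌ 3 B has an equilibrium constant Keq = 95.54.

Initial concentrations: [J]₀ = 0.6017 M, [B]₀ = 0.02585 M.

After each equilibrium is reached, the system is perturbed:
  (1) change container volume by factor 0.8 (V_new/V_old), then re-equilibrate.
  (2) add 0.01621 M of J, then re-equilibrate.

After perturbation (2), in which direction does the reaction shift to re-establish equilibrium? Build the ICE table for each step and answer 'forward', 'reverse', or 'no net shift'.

Q₀ = 4.7711e-05 vs Keq = 95.54 ⇒ Q<K, forward
Step 1:
                  J         B
  I          0.6017   0.02585
  C         -0.5264    0.7896
  E         0.07533    0.8154
  solve Keq expr → x = 0.2632; check Q = 95.54
Then change container volume by factor 0.8 (V_new/V_old).
Step 2:
                  J         B
  I         0.09416     1.019
  C        0.009024  -0.01354
  E          0.1032     1.006
  solve Keq expr → x = -0.004512; check Q = 95.54
Then add 0.01621 M of J.
Step 3:
                  J         B
  I          0.1194     1.006
  C        -0.01316   0.01974
  E          0.1062     1.025
  solve Keq expr → x = 0.006579; check Q = 95.54

Direction: forward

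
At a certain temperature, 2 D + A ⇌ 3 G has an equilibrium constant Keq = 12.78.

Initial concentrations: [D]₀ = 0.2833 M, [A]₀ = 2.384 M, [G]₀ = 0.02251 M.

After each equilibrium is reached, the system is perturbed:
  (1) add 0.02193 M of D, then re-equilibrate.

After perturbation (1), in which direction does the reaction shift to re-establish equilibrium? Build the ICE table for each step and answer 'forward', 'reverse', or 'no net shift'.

Direction: forward

Q₀ = 5.9611e-05 vs Keq = 12.78 ⇒ Q<K, forward
Step 1:
                   D          A          G
  init        0.2833      2.384    0.02251
  Δ          -0.2395    -0.1197     0.3592
  eq         0.04384      2.264     0.3817
  solve Keq expr → x = 0.1197; check Q = 12.78
Then add 0.02193 M of D.
Step 2:
                   D          A          G
  init       0.06577      2.264     0.3817
  Δ         -0.01729  -0.008647    0.02594
  eq         0.04848      2.256     0.4076
  solve Keq expr → x = 0.008647; check Q = 12.78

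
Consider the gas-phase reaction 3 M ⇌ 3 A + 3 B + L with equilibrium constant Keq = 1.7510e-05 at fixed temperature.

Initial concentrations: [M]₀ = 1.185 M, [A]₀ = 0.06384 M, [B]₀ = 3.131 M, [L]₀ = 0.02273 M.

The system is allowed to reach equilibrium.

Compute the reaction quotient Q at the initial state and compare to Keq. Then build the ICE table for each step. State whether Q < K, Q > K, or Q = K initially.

Q₀ = 1.0909e-04 vs Keq = 1.7510e-05 ⇒ Q>K, reverse
Step 1:
                    M           A           B           L
  Initial       1.185     0.06384       3.131     0.02273
  Change      0.02298    -0.02298    -0.02298    -0.00766
  Equil         1.208     0.04086       3.108     0.01507
  solve Keq expr → x = -0.00766; check Q = 1.7510e-05

Q₀ = 1.0909e-04; Q > K (proceeds reverse)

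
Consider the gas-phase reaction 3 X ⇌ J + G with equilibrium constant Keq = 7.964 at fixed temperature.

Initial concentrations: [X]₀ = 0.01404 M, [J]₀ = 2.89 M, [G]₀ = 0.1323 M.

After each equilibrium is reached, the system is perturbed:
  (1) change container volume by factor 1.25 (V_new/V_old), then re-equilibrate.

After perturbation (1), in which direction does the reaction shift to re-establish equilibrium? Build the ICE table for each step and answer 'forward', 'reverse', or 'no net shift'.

Q₀ = 1.3815e+05 vs Keq = 7.964 ⇒ Q>K, reverse
Step 1:
                  X         J         G
  Initial   0.01404      2.89    0.1323
  Change     0.2465  -0.08216  -0.08216
  Equil      0.2605     2.808   0.05014
  solve Keq expr → x = -0.08216; check Q = 7.964
Then change container volume by factor 1.25 (V_new/V_old).
Step 2:
                  X         J         G
  Initial    0.2084     2.246   0.04012
  Change   0.009752 -0.003251 -0.003251
  Equil      0.2182     2.243   0.03686
  solve Keq expr → x = -0.003251; check Q = 7.964

Direction: reverse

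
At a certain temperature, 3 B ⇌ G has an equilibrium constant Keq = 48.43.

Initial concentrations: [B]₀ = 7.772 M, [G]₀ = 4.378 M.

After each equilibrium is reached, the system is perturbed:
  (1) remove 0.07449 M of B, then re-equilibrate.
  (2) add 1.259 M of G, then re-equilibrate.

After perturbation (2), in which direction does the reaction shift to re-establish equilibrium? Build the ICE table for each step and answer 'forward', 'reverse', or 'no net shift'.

Q₀ = 0.009326 vs Keq = 48.43 ⇒ Q<K, forward
Step 1:
                    B           G
  I             7.772       4.378
  C            -7.252       2.417
  E            0.5196       6.795
  solve Keq expr → x = 2.417; check Q = 48.43
Then remove 0.07449 M of B.
Step 2:
                    B           G
  I            0.4451       6.795
  C           0.07386    -0.02462
  E             0.519       6.771
  solve Keq expr → x = -0.02462; check Q = 48.43
Then add 1.259 M of G.
Step 3:
                    B           G
  I             0.519        8.03
  C           0.03013    -0.01004
  E            0.5491        8.02
  solve Keq expr → x = -0.01004; check Q = 48.43

Direction: reverse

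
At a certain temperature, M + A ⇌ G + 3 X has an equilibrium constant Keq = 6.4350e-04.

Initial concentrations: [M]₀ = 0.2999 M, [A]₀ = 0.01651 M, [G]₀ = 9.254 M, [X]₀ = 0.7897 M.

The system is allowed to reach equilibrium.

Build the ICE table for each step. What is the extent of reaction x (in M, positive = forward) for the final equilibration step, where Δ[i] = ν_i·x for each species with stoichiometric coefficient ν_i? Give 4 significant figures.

x = -0.2559 M

Q₀ = 920.4 vs Keq = 6.4350e-04 ⇒ Q>K, reverse
Step 1:
                   M          A          G          X
  init        0.2999    0.01651      9.254     0.7897
  Δ           0.2559     0.2559    -0.2559    -0.7676
  eq          0.5558     0.2724      8.998    0.02212
  solve Keq expr → x = -0.2559; check Q = 6.4350e-04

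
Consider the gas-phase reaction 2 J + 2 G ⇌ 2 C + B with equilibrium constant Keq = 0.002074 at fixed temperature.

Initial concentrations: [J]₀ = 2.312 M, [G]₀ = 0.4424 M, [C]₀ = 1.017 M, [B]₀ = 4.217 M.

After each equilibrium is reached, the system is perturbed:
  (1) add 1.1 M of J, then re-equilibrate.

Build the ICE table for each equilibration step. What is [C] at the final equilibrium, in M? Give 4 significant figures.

[C]_eq = 0.1335 M

Q₀ = 4.169 vs Keq = 0.002074 ⇒ Q>K, reverse
Step 1:
                  J         G         C         B
  I           2.312    0.4424     1.017     4.217
  C          0.9142    0.9142   -0.9142   -0.4571
  E           3.226     1.357    0.1028      3.76
  solve Keq expr → x = -0.4571; check Q = 0.002074
Then add 1.1 M of J.
Step 2:
                  J         G         C         B
  I           4.326     1.357    0.1028      3.76
  C         -0.0307   -0.0307    0.0307   0.01535
  E           4.296     1.326    0.1335     3.775
  solve Keq expr → x = 0.01535; check Q = 0.002074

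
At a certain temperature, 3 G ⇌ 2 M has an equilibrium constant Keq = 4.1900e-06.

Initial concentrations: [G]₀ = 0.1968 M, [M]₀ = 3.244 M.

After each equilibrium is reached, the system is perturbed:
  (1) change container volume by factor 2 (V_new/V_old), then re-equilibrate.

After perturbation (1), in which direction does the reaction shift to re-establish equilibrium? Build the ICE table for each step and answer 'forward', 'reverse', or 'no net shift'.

Q₀ = 1381 vs Keq = 4.1900e-06 ⇒ Q>K, reverse
Step 1:
                   G          M
  I           0.1968      3.244
  C            4.831     -3.221
  E            5.028    0.02308
  solve Keq expr → x = -1.61; check Q = 4.1900e-06
Then change container volume by factor 2 (V_new/V_old).
Step 2:
                   G          M
  I            2.514    0.01154
  C         0.005033  -0.003355
  E            2.519   0.008184
  solve Keq expr → x = -0.001678; check Q = 4.1900e-06

Direction: reverse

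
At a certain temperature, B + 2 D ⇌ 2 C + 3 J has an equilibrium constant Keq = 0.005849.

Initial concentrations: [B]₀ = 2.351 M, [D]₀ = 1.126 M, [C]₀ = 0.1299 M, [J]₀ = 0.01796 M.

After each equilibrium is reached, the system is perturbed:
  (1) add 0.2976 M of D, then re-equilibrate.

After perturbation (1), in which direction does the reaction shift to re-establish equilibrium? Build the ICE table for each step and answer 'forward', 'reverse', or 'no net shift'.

Q₀ = 3.2795e-08 vs Keq = 0.005849 ⇒ Q<K, forward
Step 1:
                    B           D           C           J
  Initial       2.351       1.126      0.1299     0.01796
  Change      -0.1285     -0.2569      0.2569      0.3854
  Equil         2.223      0.8691      0.3868      0.4033
  solve Keq expr → x = 0.1285; check Q = 0.005849
Then add 0.2976 M of D.
Step 2:
                    B           D           C           J
  Initial       2.223       1.167      0.3868      0.4033
  Change     -0.01689    -0.03379     0.03379     0.05068
  Equil         2.206       1.133      0.4206       0.454
  solve Keq expr → x = 0.01689; check Q = 0.005849

Direction: forward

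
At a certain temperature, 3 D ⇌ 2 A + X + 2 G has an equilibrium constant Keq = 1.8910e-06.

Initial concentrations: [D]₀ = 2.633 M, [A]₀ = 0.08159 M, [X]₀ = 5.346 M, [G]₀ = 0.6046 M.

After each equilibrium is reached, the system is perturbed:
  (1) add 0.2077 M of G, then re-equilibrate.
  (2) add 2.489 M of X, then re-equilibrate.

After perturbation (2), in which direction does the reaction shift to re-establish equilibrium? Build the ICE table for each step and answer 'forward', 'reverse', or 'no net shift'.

Direction: reverse

Q₀ = 7.1267e-04 vs Keq = 1.8910e-06 ⇒ Q>K, reverse
Step 1:
                  D         A         X         G
  I           2.633   0.08159     5.346    0.6046
  C          0.1147  -0.07644  -0.03822  -0.07644
  E           2.748  0.005147     5.308    0.5282
  solve Keq expr → x = -0.03822; check Q = 1.8910e-06
Then add 0.2077 M of G.
Step 2:
                  D         A         X         G
  I           2.748  0.005147     5.308    0.7359
  C        0.002161 -0.001441 -7.2048e-04 -0.001441
  E            2.75  0.003706     5.307    0.7344
  solve Keq expr → x = -7.2048e-04; check Q = 1.8910e-06
Then add 2.489 M of X.
Step 3:
                  D         A         X         G
  I            2.75  0.003706     7.796    0.7344
  C       9.6598e-04 -6.4398e-04 -3.2199e-04 -6.4398e-04
  E           2.751  0.003062     7.796    0.7338
  solve Keq expr → x = -3.2199e-04; check Q = 1.8910e-06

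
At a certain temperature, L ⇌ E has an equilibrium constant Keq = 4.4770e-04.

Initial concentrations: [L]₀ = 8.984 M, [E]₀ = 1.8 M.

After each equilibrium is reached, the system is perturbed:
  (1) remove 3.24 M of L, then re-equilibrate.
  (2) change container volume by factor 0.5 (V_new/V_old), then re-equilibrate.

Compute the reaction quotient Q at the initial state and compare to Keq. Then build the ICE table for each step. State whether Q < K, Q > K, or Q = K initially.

Q₀ = 0.2004; Q > K (proceeds reverse)

Q₀ = 0.2004 vs Keq = 4.4770e-04 ⇒ Q>K, reverse
Step 1:
                   L          E
  Initial      8.984        1.8
  Change       1.795     -1.795
  Equil        10.78   0.004826
  solve Keq expr → x = -1.795; check Q = 4.4770e-04
Then remove 3.24 M of L.
Step 2:
                   L          E
  Initial      7.539   0.004826
  Change     0.00145   -0.00145
  Equil        7.541   0.003376
  solve Keq expr → x = -0.00145; check Q = 4.4770e-04
Then change container volume by factor 0.5 (V_new/V_old).
Step 3:
                   L          E
  Initial      15.08   0.006752
  Change           0          0
  Equil        15.08   0.006752
  solve Keq expr → x = 0; check Q = 4.4770e-04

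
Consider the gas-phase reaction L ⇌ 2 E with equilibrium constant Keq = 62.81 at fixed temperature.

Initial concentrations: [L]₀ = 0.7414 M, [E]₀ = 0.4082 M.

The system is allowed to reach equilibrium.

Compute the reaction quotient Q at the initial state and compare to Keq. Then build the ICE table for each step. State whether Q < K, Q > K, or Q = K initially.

Q₀ = 0.2247 vs Keq = 62.81 ⇒ Q<K, forward
Step 1:
                    L           E
  init         0.7414      0.4082
  Δ           -0.6904       1.381
  eq          0.05096       1.789
  solve Keq expr → x = 0.6904; check Q = 62.81

Q₀ = 0.2247; Q < K (proceeds forward)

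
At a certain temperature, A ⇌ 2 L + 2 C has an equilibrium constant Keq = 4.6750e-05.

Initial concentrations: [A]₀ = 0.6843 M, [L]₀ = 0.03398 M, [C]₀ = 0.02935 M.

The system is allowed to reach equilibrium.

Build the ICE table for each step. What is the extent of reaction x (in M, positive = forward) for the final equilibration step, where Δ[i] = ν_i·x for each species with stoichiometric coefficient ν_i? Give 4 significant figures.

x = 0.02149 M

Q₀ = 1.4535e-06 vs Keq = 4.6750e-05 ⇒ Q<K, forward
Step 1:
                    A           L           C
  Initial      0.6843     0.03398     0.02935
  Change     -0.02149     0.04298     0.04298
  Equil        0.6628     0.07696     0.07233
  solve Keq expr → x = 0.02149; check Q = 4.6750e-05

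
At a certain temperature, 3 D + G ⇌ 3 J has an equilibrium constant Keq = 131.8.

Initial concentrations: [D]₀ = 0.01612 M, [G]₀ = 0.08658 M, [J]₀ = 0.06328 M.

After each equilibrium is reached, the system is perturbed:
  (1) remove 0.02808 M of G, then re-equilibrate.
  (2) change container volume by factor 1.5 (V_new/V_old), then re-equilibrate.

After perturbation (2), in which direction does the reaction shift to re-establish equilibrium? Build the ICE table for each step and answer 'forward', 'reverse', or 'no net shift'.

Q₀ = 698.7 vs Keq = 131.8 ⇒ Q>K, reverse
Step 1:
                  D         G         J
  Initial   0.01612   0.08658   0.06328
  Change   0.008127  0.002709 -0.008127
  Equil     0.02425   0.08929   0.05515
  solve Keq expr → x = -0.002709; check Q = 131.8
Then remove 0.02808 M of G.
Step 2:
                  D         G         J
  Initial   0.02425   0.06121   0.05515
  Change   0.002103 7.0108e-04 -0.002103
  Equil     0.02635   0.06191   0.05305
  solve Keq expr → x = -7.0108e-04; check Q = 131.8
Then change container volume by factor 1.5 (V_new/V_old).
Step 3:
                  D         G         J
  Initial   0.01757   0.04127   0.03537
  Change   0.001569 5.2312e-04 -0.001569
  Equil     0.01914    0.0418    0.0338
  solve Keq expr → x = -5.2312e-04; check Q = 131.8

Direction: reverse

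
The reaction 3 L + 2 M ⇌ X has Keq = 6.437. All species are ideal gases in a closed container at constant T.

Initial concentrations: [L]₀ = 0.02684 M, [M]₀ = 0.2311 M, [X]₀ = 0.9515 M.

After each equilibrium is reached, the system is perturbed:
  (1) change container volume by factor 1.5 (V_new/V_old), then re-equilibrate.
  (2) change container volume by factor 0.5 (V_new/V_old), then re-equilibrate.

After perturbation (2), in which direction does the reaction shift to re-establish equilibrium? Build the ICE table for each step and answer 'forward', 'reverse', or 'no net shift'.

Direction: forward

Q₀ = 9.2143e+05 vs Keq = 6.437 ⇒ Q>K, reverse
Step 1:
                    L           M           X
  init        0.02684      0.2311      0.9515
  Δ            0.6241      0.4161      -0.208
  eq           0.6509      0.6472      0.7435
  solve Keq expr → x = -0.208; check Q = 6.437
Then change container volume by factor 1.5 (V_new/V_old).
Step 2:
                    L           M           X
  init         0.4339      0.4314      0.4956
  Δ            0.1752      0.1168     -0.0584
  eq           0.6091      0.5482      0.4373
  solve Keq expr → x = -0.0584; check Q = 6.437
Then change container volume by factor 0.5 (V_new/V_old).
Step 3:
                    L           M           X
  init          1.218       1.096      0.8745
  Δ           -0.5449     -0.3633      0.1816
  eq           0.6733      0.7332       1.056
  solve Keq expr → x = 0.1816; check Q = 6.437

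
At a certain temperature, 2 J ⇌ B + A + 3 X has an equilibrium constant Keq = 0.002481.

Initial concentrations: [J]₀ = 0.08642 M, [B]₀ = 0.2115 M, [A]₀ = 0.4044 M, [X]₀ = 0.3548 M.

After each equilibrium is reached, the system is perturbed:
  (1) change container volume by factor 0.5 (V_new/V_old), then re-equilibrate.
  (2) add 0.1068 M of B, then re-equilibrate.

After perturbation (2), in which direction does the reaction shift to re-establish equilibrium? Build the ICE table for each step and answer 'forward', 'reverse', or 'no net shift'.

Q₀ = 0.5115 vs Keq = 0.002481 ⇒ Q>K, reverse
Step 1:
                    J           B           A           X
  init        0.08642      0.2115      0.4044      0.3548
  Δ            0.1427    -0.07134    -0.07134      -0.214
  eq           0.2291      0.1402      0.3331      0.1408
  solve Keq expr → x = -0.07134; check Q = 0.002481
Then change container volume by factor 0.5 (V_new/V_old).
Step 2:
                    J           B           A           X
  init         0.4582      0.2803      0.6661      0.2815
  Δ           0.07633    -0.03816    -0.03816     -0.1145
  eq           0.5345      0.2422       0.628      0.1671
  solve Keq expr → x = -0.03816; check Q = 0.002481
Then add 0.1068 M of B.
Step 3:
                    J           B           A           X
  init         0.5345       0.349       0.628      0.1671
  Δ           0.01066   -0.005332   -0.005332      -0.016
  eq           0.5452      0.3436      0.6226      0.1511
  solve Keq expr → x = -0.005332; check Q = 0.002481

Direction: reverse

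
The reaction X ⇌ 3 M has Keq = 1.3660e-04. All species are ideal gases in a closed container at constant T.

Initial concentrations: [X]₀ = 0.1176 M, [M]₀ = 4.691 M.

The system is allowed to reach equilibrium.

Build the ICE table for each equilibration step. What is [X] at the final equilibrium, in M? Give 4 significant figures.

[X]_eq = 1.661 M

Q₀ = 877.8 vs Keq = 1.3660e-04 ⇒ Q>K, reverse
Step 1:
                  X         M
  init       0.1176     4.691
  Δ           1.543     -4.63
  eq          1.661   0.06099
  solve Keq expr → x = -1.543; check Q = 1.3660e-04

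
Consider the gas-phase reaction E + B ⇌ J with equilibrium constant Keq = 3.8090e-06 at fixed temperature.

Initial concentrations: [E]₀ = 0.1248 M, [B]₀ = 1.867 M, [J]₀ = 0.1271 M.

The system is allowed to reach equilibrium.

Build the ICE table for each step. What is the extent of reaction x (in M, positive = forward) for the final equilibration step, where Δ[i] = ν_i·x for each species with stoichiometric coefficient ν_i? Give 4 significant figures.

Q₀ = 0.5455 vs Keq = 3.8090e-06 ⇒ Q>K, reverse
Step 1:
                    E           B           J
  I            0.1248       1.867      0.1271
  C            0.1271      0.1271     -0.1271
  E            0.2519       1.994  1.9133e-06
  solve Keq expr → x = -0.1271; check Q = 3.8090e-06

x = -0.1271 M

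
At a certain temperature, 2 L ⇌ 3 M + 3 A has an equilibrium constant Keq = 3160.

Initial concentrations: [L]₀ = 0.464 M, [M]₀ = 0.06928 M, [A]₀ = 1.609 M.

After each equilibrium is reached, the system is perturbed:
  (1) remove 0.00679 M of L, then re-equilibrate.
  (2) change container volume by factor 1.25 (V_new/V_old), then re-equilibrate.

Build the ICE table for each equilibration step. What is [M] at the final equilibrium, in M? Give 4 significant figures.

[M]_eq = 0.5757 M

Q₀ = 0.006434 vs Keq = 3160 ⇒ Q<K, forward
Step 1:
                  L         M         A
  init        0.464   0.06928     1.609
  Δ          -0.428    0.6419    0.6419
  eq        0.03603    0.7112     2.251
  solve Keq expr → x = 0.214; check Q = 3160
Then remove 0.00679 M of L.
Step 2:
                  L         M         A
  init      0.02924    0.7112     2.251
  Δ         0.00591 -0.008865 -0.008865
  eq        0.03515    0.7024     2.242
  solve Keq expr → x = -0.002955; check Q = 3160
Then change container volume by factor 1.25 (V_new/V_old).
Step 3:
                  L         M         A
  init      0.02812    0.5619     1.794
  Δ       -0.009238   0.01386   0.01386
  eq        0.01889    0.5757     1.808
  solve Keq expr → x = 0.004619; check Q = 3160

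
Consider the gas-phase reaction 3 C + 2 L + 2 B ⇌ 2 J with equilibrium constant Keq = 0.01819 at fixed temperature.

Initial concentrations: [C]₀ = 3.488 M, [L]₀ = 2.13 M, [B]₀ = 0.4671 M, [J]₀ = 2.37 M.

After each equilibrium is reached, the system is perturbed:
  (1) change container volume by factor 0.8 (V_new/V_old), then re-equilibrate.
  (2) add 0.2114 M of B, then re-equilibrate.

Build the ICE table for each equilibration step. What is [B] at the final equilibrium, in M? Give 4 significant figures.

[B]_eq = 0.8488 M

Q₀ = 0.1337 vs Keq = 0.01819 ⇒ Q>K, reverse
Step 1:
                   C          L          B          J
  init         3.488       2.13     0.4671       2.37
  Δ           0.4785      0.319      0.319     -0.319
  eq           3.966      2.449     0.7861      2.051
  solve Keq expr → x = -0.1595; check Q = 0.01819
Then change container volume by factor 0.8 (V_new/V_old).
Step 2:
                   C          L          B          J
  init         4.958      3.061     0.9826      2.564
  Δ          -0.3562    -0.2375    -0.2375     0.2375
  eq           4.602      2.824     0.7451      2.801
  solve Keq expr → x = 0.1187; check Q = 0.01819
Then add 0.2114 M of B.
Step 3:
                   C          L          B          J
  init         4.602      2.824     0.9565      2.801
  Δ          -0.1616    -0.1077    -0.1077     0.1077
  eq            4.44      2.716     0.8488      2.909
  solve Keq expr → x = 0.05387; check Q = 0.01819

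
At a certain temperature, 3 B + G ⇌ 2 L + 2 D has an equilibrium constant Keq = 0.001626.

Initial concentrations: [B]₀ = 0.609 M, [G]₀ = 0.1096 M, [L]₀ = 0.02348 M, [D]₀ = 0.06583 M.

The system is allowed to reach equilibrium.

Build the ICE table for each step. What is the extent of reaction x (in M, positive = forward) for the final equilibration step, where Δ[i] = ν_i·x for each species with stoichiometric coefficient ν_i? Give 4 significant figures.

Q₀ = 9.6512e-05 vs Keq = 0.001626 ⇒ Q<K, forward
Step 1:
                  B         G         L         D
  I           0.609    0.1096   0.02348   0.06583
  C        -0.04604  -0.01535   0.03069   0.03069
  E           0.563   0.09425   0.05417   0.09652
  solve Keq expr → x = 0.01535; check Q = 0.001626

x = 0.01535 M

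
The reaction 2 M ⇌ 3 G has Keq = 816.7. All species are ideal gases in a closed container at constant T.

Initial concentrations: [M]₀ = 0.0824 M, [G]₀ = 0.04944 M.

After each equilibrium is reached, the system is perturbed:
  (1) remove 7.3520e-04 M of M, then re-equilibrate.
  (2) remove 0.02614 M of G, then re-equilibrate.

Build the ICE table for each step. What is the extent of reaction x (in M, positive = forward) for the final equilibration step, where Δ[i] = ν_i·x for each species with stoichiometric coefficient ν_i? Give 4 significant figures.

Q₀ = 0.0178 vs Keq = 816.7 ⇒ Q<K, forward
Step 1:
                   M          G
  I           0.0824    0.04944
  C         -0.07996     0.1199
  E         0.002439     0.1694
  solve Keq expr → x = 0.03998; check Q = 816.7
Then remove 7.3520e-04 M of M.
Step 2:
                   M          G
  I         0.001704     0.1694
  C       7.1216e-04  -0.001068
  E         0.002416     0.1683
  solve Keq expr → x = -3.5608e-04; check Q = 816.7
Then remove 0.02614 M of G.
Step 3:
                   M          G
  I         0.002416     0.1422
  C       -5.2483e-04 7.8725e-04
  E         0.001891      0.143
  solve Keq expr → x = 2.6242e-04; check Q = 816.7

x = 2.6242e-04 M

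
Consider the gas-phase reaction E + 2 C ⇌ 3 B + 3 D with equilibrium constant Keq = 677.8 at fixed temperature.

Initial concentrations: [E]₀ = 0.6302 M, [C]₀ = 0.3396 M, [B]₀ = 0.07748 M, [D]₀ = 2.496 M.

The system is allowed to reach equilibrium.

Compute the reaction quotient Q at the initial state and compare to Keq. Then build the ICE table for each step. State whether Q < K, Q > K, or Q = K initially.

Q₀ = 0.09952 vs Keq = 677.8 ⇒ Q<K, forward
Step 1:
                    E           C           B           D
  I            0.6302      0.3396     0.07748       2.496
  C           -0.1282     -0.2564      0.3845      0.3845
  E             0.502     0.08323       0.462       2.881
  solve Keq expr → x = 0.1282; check Q = 677.8

Q₀ = 0.09952; Q < K (proceeds forward)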